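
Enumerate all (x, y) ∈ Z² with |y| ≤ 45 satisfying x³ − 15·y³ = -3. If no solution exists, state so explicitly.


The equation is x³ - 15y³ = -3. For fixed y, x³ = 15·y³ − 3, so a solution requires the RHS to be a perfect cube.
Strategy: iterate y from -45 to 45, compute RHS = 15·y³ − 3, and check whether it is a (positive or negative) perfect cube.
Check small values of y:
  y = 0: RHS = -3 is not a perfect cube.
  y = 1: RHS = 12 is not a perfect cube.
  y = -1: RHS = -18 is not a perfect cube.
  y = 2: RHS = 117 is not a perfect cube.
  y = -2: RHS = -123 is not a perfect cube.
  y = 3: RHS = 402 is not a perfect cube.
  y = -3: RHS = -408 is not a perfect cube.
Continuing the search up to |y| = 45 finds no solutions either.
No (x, y) in the scanned range satisfies the equation.

No integer solutions with |y| ≤ 45.


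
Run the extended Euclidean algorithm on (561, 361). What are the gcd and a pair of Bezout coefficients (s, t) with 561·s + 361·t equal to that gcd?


Euclidean algorithm on (561, 361) — divide until remainder is 0:
  561 = 1 · 361 + 200
  361 = 1 · 200 + 161
  200 = 1 · 161 + 39
  161 = 4 · 39 + 5
  39 = 7 · 5 + 4
  5 = 1 · 4 + 1
  4 = 4 · 1 + 0
gcd(561, 361) = 1.
Track Bezout coefficients alongside the remainders: start with r₀ = 561 = a·1 + b·0 (s = 1, t = 0) and r₁ = 361 = a·0 + b·1 (s = 0, t = 1); each new remainder r_{k+1} = r_{k-1} − q_k·r_k inherits s_{k+1} = s_{k-1} − q_k·s_k, t_{k+1} = t_{k-1} − q_k·t_k, so r_k = a·s_k + b·t_k at every step:
  q = 1: r = 200, s = 1 − 1·0 = 1, t = 0 − 1·1 = -1  (check: 561·1 + 361·(-1) = 200)
  q = 1: r = 161, s = 0 − 1·1 = -1, t = 1 − 1·(-1) = 2  (check: 561·(-1) + 361·2 = 161)
  q = 1: r = 39, s = 1 − 1·(-1) = 2, t = -1 − 1·2 = -3  (check: 561·2 + 361·(-3) = 39)
  q = 4: r = 5, s = -1 − 4·2 = -9, t = 2 − 4·(-3) = 14  (check: 561·(-9) + 361·14 = 5)
  q = 7: r = 4, s = 2 − 7·(-9) = 65, t = -3 − 7·14 = -101  (check: 561·65 + 361·(-101) = 4)
  q = 1: r = 1, s = -9 − 1·65 = -74, t = 14 − 1·(-101) = 115  (check: 561·(-74) + 361·115 = 1)
The row with r = 1 (the gcd) gives the Bezout coefficients s = -74, t = 115.
Result: 561 · (-74) + 361 · (115) = 1.

gcd(561, 361) = 1; s = -74, t = 115 (check: 561·(-74) + 361·115 = 1).


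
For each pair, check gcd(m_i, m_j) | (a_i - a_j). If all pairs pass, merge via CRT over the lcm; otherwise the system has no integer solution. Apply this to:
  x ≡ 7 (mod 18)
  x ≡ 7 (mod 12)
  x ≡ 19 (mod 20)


Moduli 18, 12, 20 are not pairwise coprime, so CRT works modulo lcm(m_i) when all pairwise compatibility conditions hold.
Pairwise compatibility: gcd(m_i, m_j) must divide a_i - a_j for every pair.
Merge one congruence at a time:
  Start: x ≡ 7 (mod 18).
  Combine with x ≡ 7 (mod 12): gcd(18, 12) = 6; 7 - 7 = 0, which IS divisible by 6, so compatible.
    Write x = 7 + 18·t and substitute into x ≡ 7 (mod 12): 18·t ≡ 7 − 7 = 0 (mod 12).
    Divide the congruence (and modulus) by g = 6: 3·t ≡ 0 (mod 2).
    Reduce coefficients mod 2: 1·t ≡ 0 (mod 2).
    So t ≡ 0 (mod 2).
    Then x = 7 + 18·0 = 7, valid modulo lcm(18, 12) = 36: x ≡ 7 (mod 36).
  Combine with x ≡ 19 (mod 20): gcd(36, 20) = 4; 19 - 7 = 12, which IS divisible by 4, so compatible.
    Write x = 7 + 36·t and substitute into x ≡ 19 (mod 20): 36·t ≡ 19 − 7 = 12 (mod 20).
    Divide the congruence (and modulus) by g = 4: 9·t ≡ 3 (mod 5).
    Reduce coefficients mod 5: 4·t ≡ 3 (mod 5).
    The inverse of 4 mod 5 is 4 (since 4·4 = 16 = 3·5 + 1), so t ≡ 4·3 = 12 ≡ 2 (mod 5).
    Then x = 7 + 36·2 = 79, valid modulo lcm(36, 20) = 180: x ≡ 79 (mod 180).
Verify: 79 mod 18 = 7, 79 mod 12 = 7, 79 mod 20 = 19.

x ≡ 79 (mod 180).


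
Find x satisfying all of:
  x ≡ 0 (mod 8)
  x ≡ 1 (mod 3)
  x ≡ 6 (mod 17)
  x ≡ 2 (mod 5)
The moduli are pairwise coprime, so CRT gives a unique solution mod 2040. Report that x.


Product of moduli M = 8 · 3 · 17 · 5 = 2040.
Merge one congruence at a time:
  Start: x ≡ 0 (mod 8).
  Combine with x ≡ 1 (mod 3); new modulus lcm = 24.
    Write x = 0 + 8·t and substitute into x ≡ 1 (mod 3): 8·t ≡ 1 − 0 = 1 (mod 3).
    Reduce coefficients mod 3: 2·t ≡ 1 (mod 3).
    The inverse of 2 mod 3 is 2 (since 2·2 = 4 = 1·3 + 1), so t ≡ 2·1 = 2 ≡ 2 (mod 3).
    Then x = 0 + 8·2 = 16, valid modulo lcm(8, 3) = 24: x ≡ 16 (mod 24).
  Combine with x ≡ 6 (mod 17); new modulus lcm = 408.
    Write x = 16 + 24·t and substitute into x ≡ 6 (mod 17): 24·t ≡ 6 − 16 = -10 (mod 17).
    Reduce coefficients mod 17: 7·t ≡ 7 (mod 17).
    The inverse of 7 mod 17 is 5 (since 7·5 = 35 = 2·17 + 1), so t ≡ 5·7 = 35 ≡ 1 (mod 17).
    Then x = 16 + 24·1 = 40, valid modulo lcm(24, 17) = 408: x ≡ 40 (mod 408).
  Combine with x ≡ 2 (mod 5); new modulus lcm = 2040.
    Write x = 40 + 408·t and substitute into x ≡ 2 (mod 5): 408·t ≡ 2 − 40 = -38 (mod 5).
    Reduce coefficients mod 5: 3·t ≡ 2 (mod 5).
    The inverse of 3 mod 5 is 2 (since 3·2 = 6 = 1·5 + 1), so t ≡ 2·2 = 4 ≡ 4 (mod 5).
    Then x = 40 + 408·4 = 1672, valid modulo lcm(408, 5) = 2040: x ≡ 1672 (mod 2040).
Verify against each original: 1672 mod 8 = 0, 1672 mod 3 = 1, 1672 mod 17 = 6, 1672 mod 5 = 2.

x ≡ 1672 (mod 2040).


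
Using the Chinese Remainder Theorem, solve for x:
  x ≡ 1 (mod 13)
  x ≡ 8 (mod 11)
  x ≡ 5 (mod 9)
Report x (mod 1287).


Moduli 13, 11, 9 are pairwise coprime; by CRT there is a unique solution modulo M = 13 · 11 · 9 = 1287.
Solve pairwise, accumulating the modulus:
  Start with x ≡ 1 (mod 13).
  Combine with x ≡ 8 (mod 11): since gcd(13, 11) = 1, we get a unique residue mod 143.
    Write x = 1 + 13·t and substitute into x ≡ 8 (mod 11): 13·t ≡ 8 − 1 = 7 (mod 11).
    Reduce coefficients mod 11: 2·t ≡ 7 (mod 11).
    The inverse of 2 mod 11 is 6 (since 2·6 = 12 = 1·11 + 1), so t ≡ 6·7 = 42 ≡ 9 (mod 11).
    Then x = 1 + 13·9 = 118, valid modulo lcm(13, 11) = 143: x ≡ 118 (mod 143).
  Combine with x ≡ 5 (mod 9): since gcd(143, 9) = 1, we get a unique residue mod 1287.
    Write x = 118 + 143·t and substitute into x ≡ 5 (mod 9): 143·t ≡ 5 − 118 = -113 (mod 9).
    Reduce coefficients mod 9: 8·t ≡ 4 (mod 9).
    The inverse of 8 mod 9 is 8 (since 8·8 = 64 = 7·9 + 1), so t ≡ 8·4 = 32 ≡ 5 (mod 9).
    Then x = 118 + 143·5 = 833, valid modulo lcm(143, 9) = 1287: x ≡ 833 (mod 1287).
Verify: 833 mod 13 = 1 ✓, 833 mod 11 = 8 ✓, 833 mod 9 = 5 ✓.

x ≡ 833 (mod 1287).


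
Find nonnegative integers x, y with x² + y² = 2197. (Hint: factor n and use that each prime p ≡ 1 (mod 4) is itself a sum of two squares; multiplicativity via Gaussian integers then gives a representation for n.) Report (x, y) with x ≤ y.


Step 1: Factor n = 2197 = 13^3.
Step 2: Check the mod-4 condition on each prime factor: 13 ≡ 1 (mod 4), exponent 3.
All primes ≡ 3 (mod 4) appear to even exponent (or don't appear), so by the two-squares theorem n IS expressible as a sum of two squares.
Step 3: Build a representation. Here n = 13 · 13 · 13 is a product of primes ≡ 1 (mod 4). Each prime p ≡ 1 (mod 4) is itself a sum of two squares; find a² by testing p − a² for a perfect square:
  13: 13 − 1² = 12, 13 − 2² = 9 = 3² ⇒ 13 = 2² + 3².
  Combine using the Brahmagupta–Fibonacci identity (a² + b²)(c² + d²) = (ac − bd)² + (ad + bc)² = (ac + bd)² + (ad − bc)²:
  13 · 13 = 169: from (2² + 3²)(2² + 3²), take (2·2 − 3·3, 2·3 + 3·2) = (4 − 9, 6 + 6) = (-5, 12); dropping signs (only squares matter) gives (5, 12); check 5² + 12² = 25 + 144 = 169 ✓.
  169 · 13 = 2197: from (5² + 12²)(2² + 3²), take (5·2 − 12·3, 5·3 + 12·2) = (10 − 36, 15 + 24) = (-26, 39); dropping signs (only squares matter) gives (26, 39); check 26² + 39² = 676 + 1521 = 2197 ✓.
Step 4: Order so x ≤ y and verify: 26² + 39² = 676 + 1521 = 2197 = n. ✓

n = 2197 = 26² + 39² (one valid representation with x ≤ y).


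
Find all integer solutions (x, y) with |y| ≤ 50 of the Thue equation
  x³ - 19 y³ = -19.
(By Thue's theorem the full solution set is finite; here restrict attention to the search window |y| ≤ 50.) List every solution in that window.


The equation is x³ - 19y³ = -19. For fixed y, x³ = 19·y³ − 19, so a solution requires the RHS to be a perfect cube.
Strategy: iterate y from -50 to 50, compute RHS = 19·y³ − 19, and check whether it is a (positive or negative) perfect cube.
Check small values of y:
  y = 0: RHS = -19 is not a perfect cube.
  y = 1: RHS = 0 = (0)³ ⇒ x = 0 works.
  y = -1: RHS = -38 is not a perfect cube.
  y = 2: RHS = 133 is not a perfect cube.
  y = -2: RHS = -171 is not a perfect cube.
  y = 3: RHS = 494 is not a perfect cube.
  y = -3: RHS = -532 is not a perfect cube.
Continuing the search up to |y| = 50 finds no further solutions beyond those listed.
Collected solutions: (0, 1).

Solutions (with |y| ≤ 50): (0, 1).


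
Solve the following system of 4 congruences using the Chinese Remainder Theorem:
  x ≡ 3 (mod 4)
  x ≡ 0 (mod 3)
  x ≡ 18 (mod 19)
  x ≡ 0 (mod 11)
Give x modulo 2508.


Product of moduli M = 4 · 3 · 19 · 11 = 2508.
Merge one congruence at a time:
  Start: x ≡ 3 (mod 4).
  Combine with x ≡ 0 (mod 3); new modulus lcm = 12.
    Write x = 3 + 4·t and substitute into x ≡ 0 (mod 3): 4·t ≡ 0 − 3 = -3 (mod 3).
    Reduce coefficients mod 3: 1·t ≡ 0 (mod 3).
    So t ≡ 0 (mod 3).
    Then x = 3 + 4·0 = 3, valid modulo lcm(4, 3) = 12: x ≡ 3 (mod 12).
  Combine with x ≡ 18 (mod 19); new modulus lcm = 228.
    Write x = 3 + 12·t and substitute into x ≡ 18 (mod 19): 12·t ≡ 18 − 3 = 15 (mod 19).
    The inverse of 12 mod 19 is 8 (since 12·8 = 96 = 5·19 + 1), so t ≡ 8·15 = 120 ≡ 6 (mod 19).
    Then x = 3 + 12·6 = 75, valid modulo lcm(12, 19) = 228: x ≡ 75 (mod 228).
  Combine with x ≡ 0 (mod 11); new modulus lcm = 2508.
    Write x = 75 + 228·t and substitute into x ≡ 0 (mod 11): 228·t ≡ 0 − 75 = -75 (mod 11).
    Reduce coefficients mod 11: 8·t ≡ 2 (mod 11).
    The inverse of 8 mod 11 is 7 (since 8·7 = 56 = 5·11 + 1), so t ≡ 7·2 = 14 ≡ 3 (mod 11).
    Then x = 75 + 228·3 = 759, valid modulo lcm(228, 11) = 2508: x ≡ 759 (mod 2508).
Verify against each original: 759 mod 4 = 3, 759 mod 3 = 0, 759 mod 19 = 18, 759 mod 11 = 0.

x ≡ 759 (mod 2508).


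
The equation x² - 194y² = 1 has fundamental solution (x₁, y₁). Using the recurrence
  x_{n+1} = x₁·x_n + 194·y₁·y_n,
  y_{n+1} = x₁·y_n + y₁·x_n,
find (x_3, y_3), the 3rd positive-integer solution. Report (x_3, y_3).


Step 1: Find the fundamental solution (x₁, y₁) of x² - 194y² = 1.
  Expand √194 as a continued fraction. a₀ = ⌊√194⌋ = 13; iterate m_{k+1} = d_k·a_k − m_k, d_{k+1} = (194 − m_{k+1}²)/d_k, a_{k+1} = ⌊(a₀ + m_{k+1})/d_{k+1}⌋ (starting m₀ = 0, d₀ = 1), with convergents p_k = a_k·p_{k-1} + p_{k-2}, q_k = a_k·q_{k-1} + q_{k-2} (p₋₁ = 1, q₋₁ = 0):
  k = 0: a₀ = 13; p₀/q₀ = 13/1; p₀² − 194·q₀² = 169 − 194 = -25.
  k = 1: m = 13, d = 25, a = ⌊(13 + 13)/25⌋ = 1; p/q = (1·13 + 1)/(1·1 + 0) = 14/1; p² − 194·q² = 196 − 194 = 2.
  k = 2: m = 12, d = 2, a = ⌊(13 + 12)/2⌋ = 12; p/q = (12·14 + 13)/(12·1 + 1) = 181/13; p² − 194·q² = 32761 − 32786 = -25.
  k = 3: m = 12, d = 25, a = ⌊(13 + 12)/25⌋ = 1; p/q = (1·181 + 14)/(1·13 + 1) = 195/14; p² − 194·q² = 38025 − 38024 = 1.
  The first convergent with p² − 194·q² = 1 gives the fundamental solution (x₁, y₁) = (195, 14).
Step 2: Apply the recurrence (x_{n+1}, y_{n+1}) = (x₁x_n + 194y₁y_n, x₁y_n + y₁x_n) repeatedly.
  From (x_1, y_1) = (195, 14): x_2 = 195·195 + 194·14·14 = 76049; y_2 = 195·14 + 14·195 = 5460.
  From (x_2, y_2) = (76049, 5460): x_3 = 195·76049 + 194·14·5460 = 29658915; y_3 = 195·5460 + 14·76049 = 2129386.
Step 3: Verify x_3² - 194·y_3² = 879651238977225 - 879651238977224 = 1 (should be 1). ✓

(x_1, y_1) = (195, 14); (x_3, y_3) = (29658915, 2129386).


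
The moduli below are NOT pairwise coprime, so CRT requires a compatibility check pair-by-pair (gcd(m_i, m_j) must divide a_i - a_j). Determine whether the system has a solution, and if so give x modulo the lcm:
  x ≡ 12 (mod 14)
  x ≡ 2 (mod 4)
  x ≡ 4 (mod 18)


Moduli 14, 4, 18 are not pairwise coprime, so CRT works modulo lcm(m_i) when all pairwise compatibility conditions hold.
Pairwise compatibility: gcd(m_i, m_j) must divide a_i - a_j for every pair.
Merge one congruence at a time:
  Start: x ≡ 12 (mod 14).
  Combine with x ≡ 2 (mod 4): gcd(14, 4) = 2; 2 - 12 = -10, which IS divisible by 2, so compatible.
    Write x = 12 + 14·t and substitute into x ≡ 2 (mod 4): 14·t ≡ 2 − 12 = -10 (mod 4).
    Divide the congruence (and modulus) by g = 2: 7·t ≡ -5 (mod 2).
    Reduce coefficients mod 2: 1·t ≡ 1 (mod 2).
    So t ≡ 1 (mod 2).
    Then x = 12 + 14·1 = 26, valid modulo lcm(14, 4) = 28: x ≡ 26 (mod 28).
  Combine with x ≡ 4 (mod 18): gcd(28, 18) = 2; 4 - 26 = -22, which IS divisible by 2, so compatible.
    Write x = 26 + 28·t and substitute into x ≡ 4 (mod 18): 28·t ≡ 4 − 26 = -22 (mod 18).
    Divide the congruence (and modulus) by g = 2: 14·t ≡ -11 (mod 9).
    Reduce coefficients mod 9: 5·t ≡ 7 (mod 9).
    The inverse of 5 mod 9 is 2 (since 5·2 = 10 = 1·9 + 1), so t ≡ 2·7 = 14 ≡ 5 (mod 9).
    Then x = 26 + 28·5 = 166, valid modulo lcm(28, 18) = 252: x ≡ 166 (mod 252).
Verify: 166 mod 14 = 12, 166 mod 4 = 2, 166 mod 18 = 4.

x ≡ 166 (mod 252).


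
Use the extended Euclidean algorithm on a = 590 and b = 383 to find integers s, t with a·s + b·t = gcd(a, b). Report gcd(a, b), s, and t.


Euclidean algorithm on (590, 383) — divide until remainder is 0:
  590 = 1 · 383 + 207
  383 = 1 · 207 + 176
  207 = 1 · 176 + 31
  176 = 5 · 31 + 21
  31 = 1 · 21 + 10
  21 = 2 · 10 + 1
  10 = 10 · 1 + 0
gcd(590, 383) = 1.
Track Bezout coefficients alongside the remainders: start with r₀ = 590 = a·1 + b·0 (s = 1, t = 0) and r₁ = 383 = a·0 + b·1 (s = 0, t = 1); each new remainder r_{k+1} = r_{k-1} − q_k·r_k inherits s_{k+1} = s_{k-1} − q_k·s_k, t_{k+1} = t_{k-1} − q_k·t_k, so r_k = a·s_k + b·t_k at every step:
  q = 1: r = 207, s = 1 − 1·0 = 1, t = 0 − 1·1 = -1  (check: 590·1 + 383·(-1) = 207)
  q = 1: r = 176, s = 0 − 1·1 = -1, t = 1 − 1·(-1) = 2  (check: 590·(-1) + 383·2 = 176)
  q = 1: r = 31, s = 1 − 1·(-1) = 2, t = -1 − 1·2 = -3  (check: 590·2 + 383·(-3) = 31)
  q = 5: r = 21, s = -1 − 5·2 = -11, t = 2 − 5·(-3) = 17  (check: 590·(-11) + 383·17 = 21)
  q = 1: r = 10, s = 2 − 1·(-11) = 13, t = -3 − 1·17 = -20  (check: 590·13 + 383·(-20) = 10)
  q = 2: r = 1, s = -11 − 2·13 = -37, t = 17 − 2·(-20) = 57  (check: 590·(-37) + 383·57 = 1)
The row with r = 1 (the gcd) gives the Bezout coefficients s = -37, t = 57.
Result: 590 · (-37) + 383 · (57) = 1.

gcd(590, 383) = 1; s = -37, t = 57 (check: 590·(-37) + 383·57 = 1).


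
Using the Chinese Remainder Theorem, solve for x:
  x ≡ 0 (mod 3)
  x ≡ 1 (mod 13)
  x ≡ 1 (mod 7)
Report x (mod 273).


Moduli 3, 13, 7 are pairwise coprime; by CRT there is a unique solution modulo M = 3 · 13 · 7 = 273.
Solve pairwise, accumulating the modulus:
  Start with x ≡ 0 (mod 3).
  Combine with x ≡ 1 (mod 13): since gcd(3, 13) = 1, we get a unique residue mod 39.
    Write x = 0 + 3·t and substitute into x ≡ 1 (mod 13): 3·t ≡ 1 − 0 = 1 (mod 13).
    The inverse of 3 mod 13 is 9 (since 3·9 = 27 = 2·13 + 1), so t ≡ 9·1 = 9 ≡ 9 (mod 13).
    Then x = 0 + 3·9 = 27, valid modulo lcm(3, 13) = 39: x ≡ 27 (mod 39).
  Combine with x ≡ 1 (mod 7): since gcd(39, 7) = 1, we get a unique residue mod 273.
    Write x = 27 + 39·t and substitute into x ≡ 1 (mod 7): 39·t ≡ 1 − 27 = -26 (mod 7).
    Reduce coefficients mod 7: 4·t ≡ 2 (mod 7).
    The inverse of 4 mod 7 is 2 (since 4·2 = 8 = 1·7 + 1), so t ≡ 2·2 = 4 ≡ 4 (mod 7).
    Then x = 27 + 39·4 = 183, valid modulo lcm(39, 7) = 273: x ≡ 183 (mod 273).
Verify: 183 mod 3 = 0 ✓, 183 mod 13 = 1 ✓, 183 mod 7 = 1 ✓.

x ≡ 183 (mod 273).


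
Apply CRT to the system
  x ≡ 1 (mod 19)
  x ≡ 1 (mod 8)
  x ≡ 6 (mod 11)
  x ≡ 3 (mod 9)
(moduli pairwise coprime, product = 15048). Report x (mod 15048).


Product of moduli M = 19 · 8 · 11 · 9 = 15048.
Merge one congruence at a time:
  Start: x ≡ 1 (mod 19).
  Combine with x ≡ 1 (mod 8); new modulus lcm = 152.
    Write x = 1 + 19·t and substitute into x ≡ 1 (mod 8): 19·t ≡ 1 − 1 = 0 (mod 8).
    Reduce coefficients mod 8: 3·t ≡ 0 (mod 8).
    The inverse of 3 mod 8 is 3 (since 3·3 = 9 = 1·8 + 1), so t ≡ 3·0 = 0 ≡ 0 (mod 8).
    Then x = 1 + 19·0 = 1, valid modulo lcm(19, 8) = 152: x ≡ 1 (mod 152).
  Combine with x ≡ 6 (mod 11); new modulus lcm = 1672.
    Write x = 1 + 152·t and substitute into x ≡ 6 (mod 11): 152·t ≡ 6 − 1 = 5 (mod 11).
    Reduce coefficients mod 11: 9·t ≡ 5 (mod 11).
    The inverse of 9 mod 11 is 5 (since 9·5 = 45 = 4·11 + 1), so t ≡ 5·5 = 25 ≡ 3 (mod 11).
    Then x = 1 + 152·3 = 457, valid modulo lcm(152, 11) = 1672: x ≡ 457 (mod 1672).
  Combine with x ≡ 3 (mod 9); new modulus lcm = 15048.
    Write x = 457 + 1672·t and substitute into x ≡ 3 (mod 9): 1672·t ≡ 3 − 457 = -454 (mod 9).
    Reduce coefficients mod 9: 7·t ≡ 5 (mod 9).
    The inverse of 7 mod 9 is 4 (since 7·4 = 28 = 3·9 + 1), so t ≡ 4·5 = 20 ≡ 2 (mod 9).
    Then x = 457 + 1672·2 = 3801, valid modulo lcm(1672, 9) = 15048: x ≡ 3801 (mod 15048).
Verify against each original: 3801 mod 19 = 1, 3801 mod 8 = 1, 3801 mod 11 = 6, 3801 mod 9 = 3.

x ≡ 3801 (mod 15048).


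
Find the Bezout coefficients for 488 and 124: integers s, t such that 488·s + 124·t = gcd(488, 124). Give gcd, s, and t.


Euclidean algorithm on (488, 124) — divide until remainder is 0:
  488 = 3 · 124 + 116
  124 = 1 · 116 + 8
  116 = 14 · 8 + 4
  8 = 2 · 4 + 0
gcd(488, 124) = 4.
Track Bezout coefficients alongside the remainders: start with r₀ = 488 = a·1 + b·0 (s = 1, t = 0) and r₁ = 124 = a·0 + b·1 (s = 0, t = 1); each new remainder r_{k+1} = r_{k-1} − q_k·r_k inherits s_{k+1} = s_{k-1} − q_k·s_k, t_{k+1} = t_{k-1} − q_k·t_k, so r_k = a·s_k + b·t_k at every step:
  q = 3: r = 116, s = 1 − 3·0 = 1, t = 0 − 3·1 = -3  (check: 488·1 + 124·(-3) = 116)
  q = 1: r = 8, s = 0 − 1·1 = -1, t = 1 − 1·(-3) = 4  (check: 488·(-1) + 124·4 = 8)
  q = 14: r = 4, s = 1 − 14·(-1) = 15, t = -3 − 14·4 = -59  (check: 488·15 + 124·(-59) = 4)
The row with r = 4 (the gcd) gives the Bezout coefficients s = 15, t = -59.
Result: 488 · (15) + 124 · (-59) = 4.

gcd(488, 124) = 4; s = 15, t = -59 (check: 488·15 + 124·(-59) = 4).


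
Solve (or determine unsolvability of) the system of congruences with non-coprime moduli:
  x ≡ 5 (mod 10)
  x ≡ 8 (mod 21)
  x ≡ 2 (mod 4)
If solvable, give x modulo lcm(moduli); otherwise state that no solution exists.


Moduli 10, 21, 4 are not pairwise coprime, so CRT works modulo lcm(m_i) when all pairwise compatibility conditions hold.
Pairwise compatibility: gcd(m_i, m_j) must divide a_i - a_j for every pair.
Merge one congruence at a time:
  Start: x ≡ 5 (mod 10).
  Combine with x ≡ 8 (mod 21): gcd(10, 21) = 1; 8 - 5 = 3, which IS divisible by 1, so compatible.
    Write x = 5 + 10·t and substitute into x ≡ 8 (mod 21): 10·t ≡ 8 − 5 = 3 (mod 21).
    The inverse of 10 mod 21 is 19 (since 10·19 = 190 = 9·21 + 1), so t ≡ 19·3 = 57 ≡ 15 (mod 21).
    Then x = 5 + 10·15 = 155, valid modulo lcm(10, 21) = 210: x ≡ 155 (mod 210).
  Combine with x ≡ 2 (mod 4): gcd(210, 4) = 2, and 2 - 155 = -153 is NOT divisible by 2.
    ⇒ system is inconsistent (no integer solution).

No solution (the system is inconsistent).


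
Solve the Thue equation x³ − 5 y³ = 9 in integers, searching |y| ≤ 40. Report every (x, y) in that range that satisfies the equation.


The equation is x³ - 5y³ = 9. For fixed y, x³ = 5·y³ + 9, so a solution requires the RHS to be a perfect cube.
Strategy: iterate y from -40 to 40, compute RHS = 5·y³ + 9, and check whether it is a (positive or negative) perfect cube.
Check small values of y:
  y = 0: RHS = 9 is not a perfect cube.
  y = 1: RHS = 14 is not a perfect cube.
  y = -1: RHS = 4 is not a perfect cube.
  y = 2: RHS = 49 is not a perfect cube.
  y = -2: RHS = -31 is not a perfect cube.
  y = 3: RHS = 144 is not a perfect cube.
  y = -3: RHS = -126 is not a perfect cube.
Continuing the search up to |y| = 40 finds no solutions either.
No (x, y) in the scanned range satisfies the equation.

No integer solutions with |y| ≤ 40.


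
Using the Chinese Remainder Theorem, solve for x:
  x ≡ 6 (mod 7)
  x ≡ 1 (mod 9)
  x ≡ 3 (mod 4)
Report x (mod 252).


Moduli 7, 9, 4 are pairwise coprime; by CRT there is a unique solution modulo M = 7 · 9 · 4 = 252.
Solve pairwise, accumulating the modulus:
  Start with x ≡ 6 (mod 7).
  Combine with x ≡ 1 (mod 9): since gcd(7, 9) = 1, we get a unique residue mod 63.
    Write x = 6 + 7·t and substitute into x ≡ 1 (mod 9): 7·t ≡ 1 − 6 = -5 (mod 9).
    Reduce coefficients mod 9: 7·t ≡ 4 (mod 9).
    The inverse of 7 mod 9 is 4 (since 7·4 = 28 = 3·9 + 1), so t ≡ 4·4 = 16 ≡ 7 (mod 9).
    Then x = 6 + 7·7 = 55, valid modulo lcm(7, 9) = 63: x ≡ 55 (mod 63).
  Combine with x ≡ 3 (mod 4): since gcd(63, 4) = 1, we get a unique residue mod 252.
    Write x = 55 + 63·t and substitute into x ≡ 3 (mod 4): 63·t ≡ 3 − 55 = -52 (mod 4).
    Reduce coefficients mod 4: 3·t ≡ 0 (mod 4).
    The inverse of 3 mod 4 is 3 (since 3·3 = 9 = 2·4 + 1), so t ≡ 3·0 = 0 ≡ 0 (mod 4).
    Then x = 55 + 63·0 = 55, valid modulo lcm(63, 4) = 252: x ≡ 55 (mod 252).
Verify: 55 mod 7 = 6 ✓, 55 mod 9 = 1 ✓, 55 mod 4 = 3 ✓.

x ≡ 55 (mod 252).


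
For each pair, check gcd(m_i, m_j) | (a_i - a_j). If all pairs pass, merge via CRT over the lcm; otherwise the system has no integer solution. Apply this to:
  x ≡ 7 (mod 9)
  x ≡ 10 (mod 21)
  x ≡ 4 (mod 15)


Moduli 9, 21, 15 are not pairwise coprime, so CRT works modulo lcm(m_i) when all pairwise compatibility conditions hold.
Pairwise compatibility: gcd(m_i, m_j) must divide a_i - a_j for every pair.
Merge one congruence at a time:
  Start: x ≡ 7 (mod 9).
  Combine with x ≡ 10 (mod 21): gcd(9, 21) = 3; 10 - 7 = 3, which IS divisible by 3, so compatible.
    Write x = 7 + 9·t and substitute into x ≡ 10 (mod 21): 9·t ≡ 10 − 7 = 3 (mod 21).
    Divide the congruence (and modulus) by g = 3: 3·t ≡ 1 (mod 7).
    The inverse of 3 mod 7 is 5 (since 3·5 = 15 = 2·7 + 1), so t ≡ 5·1 = 5 ≡ 5 (mod 7).
    Then x = 7 + 9·5 = 52, valid modulo lcm(9, 21) = 63: x ≡ 52 (mod 63).
  Combine with x ≡ 4 (mod 15): gcd(63, 15) = 3; 4 - 52 = -48, which IS divisible by 3, so compatible.
    Write x = 52 + 63·t and substitute into x ≡ 4 (mod 15): 63·t ≡ 4 − 52 = -48 (mod 15).
    Divide the congruence (and modulus) by g = 3: 21·t ≡ -16 (mod 5).
    Reduce coefficients mod 5: 1·t ≡ 4 (mod 5).
    So t ≡ 4 (mod 5).
    Then x = 52 + 63·4 = 304, valid modulo lcm(63, 15) = 315: x ≡ 304 (mod 315).
Verify: 304 mod 9 = 7, 304 mod 21 = 10, 304 mod 15 = 4.

x ≡ 304 (mod 315).


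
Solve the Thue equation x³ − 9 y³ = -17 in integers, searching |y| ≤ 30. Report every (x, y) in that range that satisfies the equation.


The equation is x³ - 9y³ = -17. For fixed y, x³ = 9·y³ − 17, so a solution requires the RHS to be a perfect cube.
Strategy: iterate y from -30 to 30, compute RHS = 9·y³ − 17, and check whether it is a (positive or negative) perfect cube.
Check small values of y:
  y = 0: RHS = -17 is not a perfect cube.
  y = 1: RHS = -8 = (-2)³ ⇒ x = -2 works.
  y = -1: RHS = -26 is not a perfect cube.
  y = 2: RHS = 55 is not a perfect cube.
  y = -2: RHS = -89 is not a perfect cube.
  y = 3: RHS = 226 is not a perfect cube.
  y = -3: RHS = -260 is not a perfect cube.
Continuing, at y = 25: RHS = 140608 = (52)³ ⇒ x = 52 works.
Searching the remaining y in |y| ≤ 30 finds no further solutions.
Collected solutions: (-2, 1), (52, 25).

Solutions (with |y| ≤ 30): (-2, 1), (52, 25).


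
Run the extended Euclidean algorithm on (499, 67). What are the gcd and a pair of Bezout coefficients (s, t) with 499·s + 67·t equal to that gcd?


Euclidean algorithm on (499, 67) — divide until remainder is 0:
  499 = 7 · 67 + 30
  67 = 2 · 30 + 7
  30 = 4 · 7 + 2
  7 = 3 · 2 + 1
  2 = 2 · 1 + 0
gcd(499, 67) = 1.
Track Bezout coefficients alongside the remainders: start with r₀ = 499 = a·1 + b·0 (s = 1, t = 0) and r₁ = 67 = a·0 + b·1 (s = 0, t = 1); each new remainder r_{k+1} = r_{k-1} − q_k·r_k inherits s_{k+1} = s_{k-1} − q_k·s_k, t_{k+1} = t_{k-1} − q_k·t_k, so r_k = a·s_k + b·t_k at every step:
  q = 7: r = 30, s = 1 − 7·0 = 1, t = 0 − 7·1 = -7  (check: 499·1 + 67·(-7) = 30)
  q = 2: r = 7, s = 0 − 2·1 = -2, t = 1 − 2·(-7) = 15  (check: 499·(-2) + 67·15 = 7)
  q = 4: r = 2, s = 1 − 4·(-2) = 9, t = -7 − 4·15 = -67  (check: 499·9 + 67·(-67) = 2)
  q = 3: r = 1, s = -2 − 3·9 = -29, t = 15 − 3·(-67) = 216  (check: 499·(-29) + 67·216 = 1)
The row with r = 1 (the gcd) gives the Bezout coefficients s = -29, t = 216.
Result: 499 · (-29) + 67 · (216) = 1.

gcd(499, 67) = 1; s = -29, t = 216 (check: 499·(-29) + 67·216 = 1).


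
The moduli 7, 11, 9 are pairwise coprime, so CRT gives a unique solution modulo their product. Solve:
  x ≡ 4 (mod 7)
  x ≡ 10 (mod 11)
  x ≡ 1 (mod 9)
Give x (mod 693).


Moduli 7, 11, 9 are pairwise coprime; by CRT there is a unique solution modulo M = 7 · 11 · 9 = 693.
Solve pairwise, accumulating the modulus:
  Start with x ≡ 4 (mod 7).
  Combine with x ≡ 10 (mod 11): since gcd(7, 11) = 1, we get a unique residue mod 77.
    Write x = 4 + 7·t and substitute into x ≡ 10 (mod 11): 7·t ≡ 10 − 4 = 6 (mod 11).
    The inverse of 7 mod 11 is 8 (since 7·8 = 56 = 5·11 + 1), so t ≡ 8·6 = 48 ≡ 4 (mod 11).
    Then x = 4 + 7·4 = 32, valid modulo lcm(7, 11) = 77: x ≡ 32 (mod 77).
  Combine with x ≡ 1 (mod 9): since gcd(77, 9) = 1, we get a unique residue mod 693.
    Write x = 32 + 77·t and substitute into x ≡ 1 (mod 9): 77·t ≡ 1 − 32 = -31 (mod 9).
    Reduce coefficients mod 9: 5·t ≡ 5 (mod 9).
    The inverse of 5 mod 9 is 2 (since 5·2 = 10 = 1·9 + 1), so t ≡ 2·5 = 10 ≡ 1 (mod 9).
    Then x = 32 + 77·1 = 109, valid modulo lcm(77, 9) = 693: x ≡ 109 (mod 693).
Verify: 109 mod 7 = 4 ✓, 109 mod 11 = 10 ✓, 109 mod 9 = 1 ✓.

x ≡ 109 (mod 693).


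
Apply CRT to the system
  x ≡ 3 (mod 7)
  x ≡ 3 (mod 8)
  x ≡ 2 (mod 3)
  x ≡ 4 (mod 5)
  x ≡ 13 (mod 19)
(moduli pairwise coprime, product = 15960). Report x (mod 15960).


Product of moduli M = 7 · 8 · 3 · 5 · 19 = 15960.
Merge one congruence at a time:
  Start: x ≡ 3 (mod 7).
  Combine with x ≡ 3 (mod 8); new modulus lcm = 56.
    Write x = 3 + 7·t and substitute into x ≡ 3 (mod 8): 7·t ≡ 3 − 3 = 0 (mod 8).
    The inverse of 7 mod 8 is 7 (since 7·7 = 49 = 6·8 + 1), so t ≡ 7·0 = 0 ≡ 0 (mod 8).
    Then x = 3 + 7·0 = 3, valid modulo lcm(7, 8) = 56: x ≡ 3 (mod 56).
  Combine with x ≡ 2 (mod 3); new modulus lcm = 168.
    Write x = 3 + 56·t and substitute into x ≡ 2 (mod 3): 56·t ≡ 2 − 3 = -1 (mod 3).
    Reduce coefficients mod 3: 2·t ≡ 2 (mod 3).
    The inverse of 2 mod 3 is 2 (since 2·2 = 4 = 1·3 + 1), so t ≡ 2·2 = 4 ≡ 1 (mod 3).
    Then x = 3 + 56·1 = 59, valid modulo lcm(56, 3) = 168: x ≡ 59 (mod 168).
  Combine with x ≡ 4 (mod 5); new modulus lcm = 840.
    Write x = 59 + 168·t and substitute into x ≡ 4 (mod 5): 168·t ≡ 4 − 59 = -55 (mod 5).
    Reduce coefficients mod 5: 3·t ≡ 0 (mod 5).
    The inverse of 3 mod 5 is 2 (since 3·2 = 6 = 1·5 + 1), so t ≡ 2·0 = 0 ≡ 0 (mod 5).
    Then x = 59 + 168·0 = 59, valid modulo lcm(168, 5) = 840: x ≡ 59 (mod 840).
  Combine with x ≡ 13 (mod 19); new modulus lcm = 15960.
    Write x = 59 + 840·t and substitute into x ≡ 13 (mod 19): 840·t ≡ 13 − 59 = -46 (mod 19).
    Reduce coefficients mod 19: 4·t ≡ 11 (mod 19).
    The inverse of 4 mod 19 is 5 (since 4·5 = 20 = 1·19 + 1), so t ≡ 5·11 = 55 ≡ 17 (mod 19).
    Then x = 59 + 840·17 = 14339, valid modulo lcm(840, 19) = 15960: x ≡ 14339 (mod 15960).
Verify against each original: 14339 mod 7 = 3, 14339 mod 8 = 3, 14339 mod 3 = 2, 14339 mod 5 = 4, 14339 mod 19 = 13.

x ≡ 14339 (mod 15960).


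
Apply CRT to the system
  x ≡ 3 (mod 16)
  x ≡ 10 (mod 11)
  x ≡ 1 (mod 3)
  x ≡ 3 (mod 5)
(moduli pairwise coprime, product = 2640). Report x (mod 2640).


Product of moduli M = 16 · 11 · 3 · 5 = 2640.
Merge one congruence at a time:
  Start: x ≡ 3 (mod 16).
  Combine with x ≡ 10 (mod 11); new modulus lcm = 176.
    Write x = 3 + 16·t and substitute into x ≡ 10 (mod 11): 16·t ≡ 10 − 3 = 7 (mod 11).
    Reduce coefficients mod 11: 5·t ≡ 7 (mod 11).
    The inverse of 5 mod 11 is 9 (since 5·9 = 45 = 4·11 + 1), so t ≡ 9·7 = 63 ≡ 8 (mod 11).
    Then x = 3 + 16·8 = 131, valid modulo lcm(16, 11) = 176: x ≡ 131 (mod 176).
  Combine with x ≡ 1 (mod 3); new modulus lcm = 528.
    Write x = 131 + 176·t and substitute into x ≡ 1 (mod 3): 176·t ≡ 1 − 131 = -130 (mod 3).
    Reduce coefficients mod 3: 2·t ≡ 2 (mod 3).
    The inverse of 2 mod 3 is 2 (since 2·2 = 4 = 1·3 + 1), so t ≡ 2·2 = 4 ≡ 1 (mod 3).
    Then x = 131 + 176·1 = 307, valid modulo lcm(176, 3) = 528: x ≡ 307 (mod 528).
  Combine with x ≡ 3 (mod 5); new modulus lcm = 2640.
    Write x = 307 + 528·t and substitute into x ≡ 3 (mod 5): 528·t ≡ 3 − 307 = -304 (mod 5).
    Reduce coefficients mod 5: 3·t ≡ 1 (mod 5).
    The inverse of 3 mod 5 is 2 (since 3·2 = 6 = 1·5 + 1), so t ≡ 2·1 = 2 ≡ 2 (mod 5).
    Then x = 307 + 528·2 = 1363, valid modulo lcm(528, 5) = 2640: x ≡ 1363 (mod 2640).
Verify against each original: 1363 mod 16 = 3, 1363 mod 11 = 10, 1363 mod 3 = 1, 1363 mod 5 = 3.

x ≡ 1363 (mod 2640).


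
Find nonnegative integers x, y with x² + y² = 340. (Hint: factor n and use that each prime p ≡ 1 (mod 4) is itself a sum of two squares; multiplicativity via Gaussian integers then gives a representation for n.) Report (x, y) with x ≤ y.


Step 1: Factor n = 340 = 2^2 · 5 · 17.
Step 2: Check the mod-4 condition on each prime factor: 2 = 2 (special); 5 ≡ 1 (mod 4), exponent 1; 17 ≡ 1 (mod 4), exponent 1.
All primes ≡ 3 (mod 4) appear to even exponent (or don't appear), so by the two-squares theorem n IS expressible as a sum of two squares.
Step 3: Build a representation. Group n = k² · m with k = 2 and m = 5 · 17 = 85 (a product of primes ≡ 1 (mod 4)); a representation of m scales to one of n via (k·x)² + (k·y)² = k²(x² + y²). Each prime p ≡ 1 (mod 4) is itself a sum of two squares; find a² by testing p − a² for a perfect square:
  5: 5 − 1² = 4 = 2² ⇒ 5 = 1² + 2².
  17: 17 − 1² = 16 = 4² ⇒ 17 = 1² + 4².
  Combine using the Brahmagupta–Fibonacci identity (a² + b²)(c² + d²) = (ac − bd)² + (ad + bc)² = (ac + bd)² + (ad − bc)²:
  5 · 17 = 85: from (1² + 2²)(1² + 4²), take (1·1 − 2·4, 1·4 + 2·1) = (1 − 8, 4 + 2) = (-7, 6); dropping signs (only squares matter) gives (7, 6); check 7² + 6² = 49 + 36 = 85 ✓.
  Scale by k = 2: (2·7, 2·6) = (14, 12).
Step 4: Order so x ≤ y and verify: 12² + 14² = 144 + 196 = 340 = n. ✓

n = 340 = 12² + 14² (one valid representation with x ≤ y).


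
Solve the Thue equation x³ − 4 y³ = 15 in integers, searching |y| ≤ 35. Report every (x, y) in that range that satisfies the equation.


The equation is x³ - 4y³ = 15. For fixed y, x³ = 4·y³ + 15, so a solution requires the RHS to be a perfect cube.
Strategy: iterate y from -35 to 35, compute RHS = 4·y³ + 15, and check whether it is a (positive or negative) perfect cube.
Check small values of y:
  y = 0: RHS = 15 is not a perfect cube.
  y = 1: RHS = 19 is not a perfect cube.
  y = -1: RHS = 11 is not a perfect cube.
  y = 2: RHS = 47 is not a perfect cube.
  y = -2: RHS = -17 is not a perfect cube.
  y = 3: RHS = 123 is not a perfect cube.
  y = -3: RHS = -93 is not a perfect cube.
Continuing the search up to |y| = 35 finds no solutions either.
No (x, y) in the scanned range satisfies the equation.

No integer solutions with |y| ≤ 35.


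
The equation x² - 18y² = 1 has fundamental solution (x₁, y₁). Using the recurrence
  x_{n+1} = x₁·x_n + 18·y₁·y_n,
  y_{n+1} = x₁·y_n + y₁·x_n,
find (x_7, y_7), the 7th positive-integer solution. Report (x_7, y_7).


Step 1: Find the fundamental solution (x₁, y₁) of x² - 18y² = 1.
  Expand √18 as a continued fraction. a₀ = ⌊√18⌋ = 4; iterate m_{k+1} = d_k·a_k − m_k, d_{k+1} = (18 − m_{k+1}²)/d_k, a_{k+1} = ⌊(a₀ + m_{k+1})/d_{k+1}⌋ (starting m₀ = 0, d₀ = 1), with convergents p_k = a_k·p_{k-1} + p_{k-2}, q_k = a_k·q_{k-1} + q_{k-2} (p₋₁ = 1, q₋₁ = 0):
  k = 0: a₀ = 4; p₀/q₀ = 4/1; p₀² − 18·q₀² = 16 − 18 = -2.
  k = 1: m = 4, d = 2, a = ⌊(4 + 4)/2⌋ = 4; p/q = (4·4 + 1)/(4·1 + 0) = 17/4; p² − 18·q² = 289 − 288 = 1.
  The first convergent with p² − 18·q² = 1 gives the fundamental solution (x₁, y₁) = (17, 4).
Step 2: Apply the recurrence (x_{n+1}, y_{n+1}) = (x₁x_n + 18y₁y_n, x₁y_n + y₁x_n) repeatedly.
  From (x_1, y_1) = (17, 4): x_2 = 17·17 + 18·4·4 = 577; y_2 = 17·4 + 4·17 = 136.
  From (x_2, y_2) = (577, 136): x_3 = 17·577 + 18·4·136 = 19601; y_3 = 17·136 + 4·577 = 4620.
  From (x_3, y_3) = (19601, 4620): x_4 = 17·19601 + 18·4·4620 = 665857; y_4 = 17·4620 + 4·19601 = 156944.
  From (x_4, y_4) = (665857, 156944): x_5 = 17·665857 + 18·4·156944 = 22619537; y_5 = 17·156944 + 4·665857 = 5331476.
  From (x_5, y_5) = (22619537, 5331476): x_6 = 17·22619537 + 18·4·5331476 = 768398401; y_6 = 17·5331476 + 4·22619537 = 181113240.
  From (x_6, y_6) = (768398401, 181113240): x_7 = 17·768398401 + 18·4·181113240 = 26102926097; y_7 = 17·181113240 + 4·768398401 = 6152518684.
Step 3: Verify x_7² - 18·y_7² = 681362750825443653409 - 681362750825443653408 = 1 (should be 1). ✓

(x_1, y_1) = (17, 4); (x_7, y_7) = (26102926097, 6152518684).


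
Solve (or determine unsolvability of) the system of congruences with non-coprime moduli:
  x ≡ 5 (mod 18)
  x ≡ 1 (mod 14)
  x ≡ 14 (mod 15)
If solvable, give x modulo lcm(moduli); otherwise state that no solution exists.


Moduli 18, 14, 15 are not pairwise coprime, so CRT works modulo lcm(m_i) when all pairwise compatibility conditions hold.
Pairwise compatibility: gcd(m_i, m_j) must divide a_i - a_j for every pair.
Merge one congruence at a time:
  Start: x ≡ 5 (mod 18).
  Combine with x ≡ 1 (mod 14): gcd(18, 14) = 2; 1 - 5 = -4, which IS divisible by 2, so compatible.
    Write x = 5 + 18·t and substitute into x ≡ 1 (mod 14): 18·t ≡ 1 − 5 = -4 (mod 14).
    Divide the congruence (and modulus) by g = 2: 9·t ≡ -2 (mod 7).
    Reduce coefficients mod 7: 2·t ≡ 5 (mod 7).
    The inverse of 2 mod 7 is 4 (since 2·4 = 8 = 1·7 + 1), so t ≡ 4·5 = 20 ≡ 6 (mod 7).
    Then x = 5 + 18·6 = 113, valid modulo lcm(18, 14) = 126: x ≡ 113 (mod 126).
  Combine with x ≡ 14 (mod 15): gcd(126, 15) = 3; 14 - 113 = -99, which IS divisible by 3, so compatible.
    Write x = 113 + 126·t and substitute into x ≡ 14 (mod 15): 126·t ≡ 14 − 113 = -99 (mod 15).
    Divide the congruence (and modulus) by g = 3: 42·t ≡ -33 (mod 5).
    Reduce coefficients mod 5: 2·t ≡ 2 (mod 5).
    The inverse of 2 mod 5 is 3 (since 2·3 = 6 = 1·5 + 1), so t ≡ 3·2 = 6 ≡ 1 (mod 5).
    Then x = 113 + 126·1 = 239, valid modulo lcm(126, 15) = 630: x ≡ 239 (mod 630).
Verify: 239 mod 18 = 5, 239 mod 14 = 1, 239 mod 15 = 14.

x ≡ 239 (mod 630).


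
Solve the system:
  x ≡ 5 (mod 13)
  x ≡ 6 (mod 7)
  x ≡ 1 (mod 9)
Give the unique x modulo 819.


Moduli 13, 7, 9 are pairwise coprime; by CRT there is a unique solution modulo M = 13 · 7 · 9 = 819.
Solve pairwise, accumulating the modulus:
  Start with x ≡ 5 (mod 13).
  Combine with x ≡ 6 (mod 7): since gcd(13, 7) = 1, we get a unique residue mod 91.
    Write x = 5 + 13·t and substitute into x ≡ 6 (mod 7): 13·t ≡ 6 − 5 = 1 (mod 7).
    Reduce coefficients mod 7: 6·t ≡ 1 (mod 7).
    The inverse of 6 mod 7 is 6 (since 6·6 = 36 = 5·7 + 1), so t ≡ 6·1 = 6 ≡ 6 (mod 7).
    Then x = 5 + 13·6 = 83, valid modulo lcm(13, 7) = 91: x ≡ 83 (mod 91).
  Combine with x ≡ 1 (mod 9): since gcd(91, 9) = 1, we get a unique residue mod 819.
    Write x = 83 + 91·t and substitute into x ≡ 1 (mod 9): 91·t ≡ 1 − 83 = -82 (mod 9).
    Reduce coefficients mod 9: 1·t ≡ 8 (mod 9).
    So t ≡ 8 (mod 9).
    Then x = 83 + 91·8 = 811, valid modulo lcm(91, 9) = 819: x ≡ 811 (mod 819).
Verify: 811 mod 13 = 5 ✓, 811 mod 7 = 6 ✓, 811 mod 9 = 1 ✓.

x ≡ 811 (mod 819).


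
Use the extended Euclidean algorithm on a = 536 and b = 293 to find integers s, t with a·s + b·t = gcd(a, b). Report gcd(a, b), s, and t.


Euclidean algorithm on (536, 293) — divide until remainder is 0:
  536 = 1 · 293 + 243
  293 = 1 · 243 + 50
  243 = 4 · 50 + 43
  50 = 1 · 43 + 7
  43 = 6 · 7 + 1
  7 = 7 · 1 + 0
gcd(536, 293) = 1.
Track Bezout coefficients alongside the remainders: start with r₀ = 536 = a·1 + b·0 (s = 1, t = 0) and r₁ = 293 = a·0 + b·1 (s = 0, t = 1); each new remainder r_{k+1} = r_{k-1} − q_k·r_k inherits s_{k+1} = s_{k-1} − q_k·s_k, t_{k+1} = t_{k-1} − q_k·t_k, so r_k = a·s_k + b·t_k at every step:
  q = 1: r = 243, s = 1 − 1·0 = 1, t = 0 − 1·1 = -1  (check: 536·1 + 293·(-1) = 243)
  q = 1: r = 50, s = 0 − 1·1 = -1, t = 1 − 1·(-1) = 2  (check: 536·(-1) + 293·2 = 50)
  q = 4: r = 43, s = 1 − 4·(-1) = 5, t = -1 − 4·2 = -9  (check: 536·5 + 293·(-9) = 43)
  q = 1: r = 7, s = -1 − 1·5 = -6, t = 2 − 1·(-9) = 11  (check: 536·(-6) + 293·11 = 7)
  q = 6: r = 1, s = 5 − 6·(-6) = 41, t = -9 − 6·11 = -75  (check: 536·41 + 293·(-75) = 1)
The row with r = 1 (the gcd) gives the Bezout coefficients s = 41, t = -75.
Result: 536 · (41) + 293 · (-75) = 1.

gcd(536, 293) = 1; s = 41, t = -75 (check: 536·41 + 293·(-75) = 1).


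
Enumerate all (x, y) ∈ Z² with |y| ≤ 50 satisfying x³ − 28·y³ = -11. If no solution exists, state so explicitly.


The equation is x³ - 28y³ = -11. For fixed y, x³ = 28·y³ − 11, so a solution requires the RHS to be a perfect cube.
Strategy: iterate y from -50 to 50, compute RHS = 28·y³ − 11, and check whether it is a (positive or negative) perfect cube.
Check small values of y:
  y = 0: RHS = -11 is not a perfect cube.
  y = 1: RHS = 17 is not a perfect cube.
  y = -1: RHS = -39 is not a perfect cube.
  y = 2: RHS = 213 is not a perfect cube.
  y = -2: RHS = -235 is not a perfect cube.
  y = 3: RHS = 745 is not a perfect cube.
  y = -3: RHS = -767 is not a perfect cube.
Continuing the search up to |y| = 50 finds no solutions either.
No (x, y) in the scanned range satisfies the equation.

No integer solutions with |y| ≤ 50.


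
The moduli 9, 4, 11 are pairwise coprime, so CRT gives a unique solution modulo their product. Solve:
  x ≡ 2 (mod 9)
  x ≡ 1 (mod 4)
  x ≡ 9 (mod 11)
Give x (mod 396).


Moduli 9, 4, 11 are pairwise coprime; by CRT there is a unique solution modulo M = 9 · 4 · 11 = 396.
Solve pairwise, accumulating the modulus:
  Start with x ≡ 2 (mod 9).
  Combine with x ≡ 1 (mod 4): since gcd(9, 4) = 1, we get a unique residue mod 36.
    Write x = 2 + 9·t and substitute into x ≡ 1 (mod 4): 9·t ≡ 1 − 2 = -1 (mod 4).
    Reduce coefficients mod 4: 1·t ≡ 3 (mod 4).
    So t ≡ 3 (mod 4).
    Then x = 2 + 9·3 = 29, valid modulo lcm(9, 4) = 36: x ≡ 29 (mod 36).
  Combine with x ≡ 9 (mod 11): since gcd(36, 11) = 1, we get a unique residue mod 396.
    Write x = 29 + 36·t and substitute into x ≡ 9 (mod 11): 36·t ≡ 9 − 29 = -20 (mod 11).
    Reduce coefficients mod 11: 3·t ≡ 2 (mod 11).
    The inverse of 3 mod 11 is 4 (since 3·4 = 12 = 1·11 + 1), so t ≡ 4·2 = 8 ≡ 8 (mod 11).
    Then x = 29 + 36·8 = 317, valid modulo lcm(36, 11) = 396: x ≡ 317 (mod 396).
Verify: 317 mod 9 = 2 ✓, 317 mod 4 = 1 ✓, 317 mod 11 = 9 ✓.

x ≡ 317 (mod 396).
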